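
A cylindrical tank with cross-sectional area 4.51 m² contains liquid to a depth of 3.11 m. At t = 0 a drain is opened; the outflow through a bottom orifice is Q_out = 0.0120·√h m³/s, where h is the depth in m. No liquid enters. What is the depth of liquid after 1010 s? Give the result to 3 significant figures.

With no inflow, A dh/dt = −0.0120 √h.
Separate and integrate: 2(√h − √h₀) = −(0.0120/A) t.
√h = √3.11 − 0.0120·1010/(2·4.51) = 1.7635 − 1.3437 = 0.41984.
h = 0.41984² = 0.17626 m.

0.176 m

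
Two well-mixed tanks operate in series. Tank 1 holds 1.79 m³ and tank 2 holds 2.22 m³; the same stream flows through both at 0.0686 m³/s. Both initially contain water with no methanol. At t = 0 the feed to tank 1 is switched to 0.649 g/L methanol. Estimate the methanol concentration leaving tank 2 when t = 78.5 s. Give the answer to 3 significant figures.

Time constants: τᵢ = Vᵢ/Q for each well-mixed tank.
τ₁ = 1.79/0.0686 = 26.093 s; τ₂ = 2.22/0.0686 = 32.362 s.
Tank 1: C₁ = C_in(1 − e^(−t/τ₁)). Tank 2 (τ₁ ≠ τ₂): C₂ = C_in[1 − (τ₁ e^(−t/τ₁) − τ₂ e^(−t/τ₂))/(τ₁ − τ₂)].
At t = 78.5: e^(−t/τ₁) = 0.049369, e^(−t/τ₂) = 0.088414.
C₂ = 0.649·[1 − (26.093·0.049369 − 32.362·0.088414)/(-6.2682)] = 0.649·0.74905 = 0.48613 g/L.

0.486 g/L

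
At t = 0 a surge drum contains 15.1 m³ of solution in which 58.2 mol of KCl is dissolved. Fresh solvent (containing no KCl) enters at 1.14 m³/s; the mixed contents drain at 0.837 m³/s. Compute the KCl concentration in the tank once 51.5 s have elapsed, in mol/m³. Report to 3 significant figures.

Let m(t) be the amount of KCl. Volume: V(t) = V₀ + (Q_in − Q_out) t = 15.1 + 0.30300 t; V(51.5) = 30.704 m³.
No KCl enters, so dm/dt = −Q_out · (m/V).
dm/m = −Q_out dt/(V₀ + 0.30300 t); integrating gives ln(m/m₀) = −(Q_out/(Q_in−Q_out)) ln(V/V₀).
m = m₀ (V₀/V)^(Q_out/(Q_in−Q_out)) = 58.2 × (15.1/30.704)^(2.7624) = 8.1939 mol.
C = m/V = 8.1939/30.704 = 0.26686 mol/m³.

0.267 mol/m³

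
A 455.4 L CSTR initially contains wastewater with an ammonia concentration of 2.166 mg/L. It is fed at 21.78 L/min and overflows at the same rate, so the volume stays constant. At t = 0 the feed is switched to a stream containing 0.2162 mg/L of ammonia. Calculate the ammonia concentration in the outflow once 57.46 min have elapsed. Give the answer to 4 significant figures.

0.3411 mg/L

Transient balance on the dissolved component: V dC/dt = Q(C_in − C).
Time constant τ = V/Q = 455.4/21.78 = 20.9091 min.
Integrating: C(t) = C_in + (C₀ − C_in) e^(−t/τ).
C(57.46) = 0.2162 + (2.166 − 0.2162)·e^(−57.46/20.9091) = 0.2162 + (1.94980)·0.0640503 = 0.341085 mg/L.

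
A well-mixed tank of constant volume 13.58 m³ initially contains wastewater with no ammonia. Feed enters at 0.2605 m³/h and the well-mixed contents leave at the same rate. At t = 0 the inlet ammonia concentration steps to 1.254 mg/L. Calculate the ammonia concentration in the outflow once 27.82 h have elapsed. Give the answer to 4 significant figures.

Unsteady species balance (constant V, well mixed): V dC/dt = Q(C_in − C).
Time constant τ = V/Q = 13.58/0.2605 = 52.1305 h.
This is linear first-order; C(t) = C_in + (C₀ − C_in) e^(−t/τ).
C(27.82) = 1.254 + (0 − 1.254)·e^(−27.82/52.1305) = 1.254 + (-1.25400)·0.586454 = 0.518586 mg/L.

0.5186 mg/L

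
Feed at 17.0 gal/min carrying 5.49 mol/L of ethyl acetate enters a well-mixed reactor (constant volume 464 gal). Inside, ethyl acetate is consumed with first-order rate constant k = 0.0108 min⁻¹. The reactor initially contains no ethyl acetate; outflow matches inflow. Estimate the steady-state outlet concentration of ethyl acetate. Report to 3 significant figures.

4.24 mol/L

Species balance: V dC/dt = Q C_in − Q C − k V C.
Steady state (dC/dt = 0): C_ss = Q C_in/(Q + kV) = C_in/(1 + kV/Q).
C_ss = 17.0·5.49/(17.0 + 0.0108·464) = 93.330/22.011 = 4.2401 mol/L.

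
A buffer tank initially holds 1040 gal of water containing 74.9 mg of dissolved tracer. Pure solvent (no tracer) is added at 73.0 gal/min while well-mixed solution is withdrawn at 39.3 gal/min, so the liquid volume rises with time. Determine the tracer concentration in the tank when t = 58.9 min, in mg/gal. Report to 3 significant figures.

Let m(t) be the amount of tracer. Volume: V(t) = V₀ + (Q_in − Q_out) t = 1040 + 33.700 t; V(58.9) = 3024.9 gal.
Solute balance: dm/dt = 0 − Q_out C = −Q_out m/V(t).
Separate: dm/m = −Q_out dt/V(t) ⇒ ln(m/m₀) = −(Q_out/(Q_in−Q_out)) ln(V/V₀).
m = m₀ (V₀/V)^(Q_out/(Q_in−Q_out)) = 74.9 × (1040/3024.9)^(1.1662) = 21.565 mg.
C = m/V = 21.565/3024.9 = 0.0071291 mg/gal.

0.00713 mg/gal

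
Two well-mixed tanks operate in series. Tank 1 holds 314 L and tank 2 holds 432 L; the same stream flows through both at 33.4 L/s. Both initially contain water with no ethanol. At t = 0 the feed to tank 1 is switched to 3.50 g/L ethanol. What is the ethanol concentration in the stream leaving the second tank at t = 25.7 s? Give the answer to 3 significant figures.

Time constants: τᵢ = Vᵢ/Q for each well-mixed tank.
τ₁ = 314/33.4 = 9.4012 s; τ₂ = 432/33.4 = 12.934 s.
Solving the cascade with C₁(0)=C₂(0)=0 gives C₂(t) = C_in[1 − (τ₁ e^(−t/τ₁) − τ₂ e^(−t/τ₂))/(τ₁ − τ₂)].
At t = 25.7: e^(−t/τ₁) = 0.064979, e^(−t/τ₂) = 0.13711.
C₂ = 3.50·[1 − (9.4012·0.064979 − 12.934·0.13711)/(-3.5329)] = 3.50·0.67096 = 2.3484 g/L.

2.35 g/L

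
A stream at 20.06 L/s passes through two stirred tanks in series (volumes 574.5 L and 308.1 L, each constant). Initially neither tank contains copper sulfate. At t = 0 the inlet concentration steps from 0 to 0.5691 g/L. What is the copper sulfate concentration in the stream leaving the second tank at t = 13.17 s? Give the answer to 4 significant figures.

0.07345 g/L

Species balance on tank i: dCᵢ/dt = (Cᵢ₋₁ − Cᵢ)/τᵢ with τᵢ = Vᵢ/Q.
τ₁ = 574.5/20.06 = 28.6391 s; τ₂ = 308.1/20.06 = 15.3589 s.
Tank 1: C₁ = C_in(1 − e^(−t/τ₁)). Tank 2 (τ₁ ≠ τ₂): C₂ = C_in[1 − (τ₁ e^(−t/τ₁) − τ₂ e^(−t/τ₂))/(τ₁ − τ₂)].
At t = 13.17: e^(−t/τ₁) = 0.631371, e^(−t/τ₂) = 0.424229.
C₂ = 0.5691·[1 − (28.6391·0.631371 − 15.3589·0.424229)/(13.2802)] = 0.5691·0.129062 = 0.0734492 g/L.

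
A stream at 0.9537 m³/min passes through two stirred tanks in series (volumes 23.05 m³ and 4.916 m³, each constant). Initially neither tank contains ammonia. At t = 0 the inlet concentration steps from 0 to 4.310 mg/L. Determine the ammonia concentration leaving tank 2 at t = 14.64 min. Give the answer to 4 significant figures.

Time constants: τᵢ = Vᵢ/Q for each well-mixed tank.
τ₁ = 23.05/0.9537 = 24.1690 min; τ₂ = 4.916/0.9537 = 5.15466 min.
Solving the cascade with C₁(0)=C₂(0)=0 gives C₂(t) = C_in[1 − (τ₁ e^(−t/τ₁) − τ₂ e^(−t/τ₂))/(τ₁ − τ₂)].
At t = 14.64: e^(−t/τ₁) = 0.545674, e^(−t/τ₂) = 0.0584170.
C₂ = 4.310·[1 − (24.1690·0.545674 − 5.15466·0.0584170)/(19.0144)] = 4.310·0.322234 = 1.38883 mg/L.

1.389 mg/L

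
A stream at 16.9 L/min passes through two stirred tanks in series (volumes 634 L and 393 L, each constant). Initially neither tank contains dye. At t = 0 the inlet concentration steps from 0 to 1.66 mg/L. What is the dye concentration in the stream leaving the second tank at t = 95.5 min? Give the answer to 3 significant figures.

Time constants: τᵢ = Vᵢ/Q for each well-mixed tank.
τ₁ = 634/16.9 = 37.515 min; τ₂ = 393/16.9 = 23.254 min.
Solving the cascade with C₁(0)=C₂(0)=0 gives C₂(t) = C_in[1 − (τ₁ e^(−t/τ₁) − τ₂ e^(−t/τ₂))/(τ₁ − τ₂)].
At t = 95.5: e^(−t/τ₁) = 0.078421, e^(−t/τ₂) = 0.016461.
C₂ = 1.66·[1 − (37.515·0.078421 − 23.254·0.016461)/(14.260)] = 1.66·0.82054 = 1.3621 mg/L.

1.36 mg/L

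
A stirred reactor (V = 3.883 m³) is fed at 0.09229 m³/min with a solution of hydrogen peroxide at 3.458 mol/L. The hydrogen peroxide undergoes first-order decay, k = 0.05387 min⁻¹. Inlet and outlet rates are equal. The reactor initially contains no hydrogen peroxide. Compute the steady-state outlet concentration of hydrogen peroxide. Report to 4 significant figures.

V dC/dt = Q(C_in − C) − k V C.
Steady state (dC/dt = 0): C_ss = Q C_in/(Q + kV) = C_in/(1 + kV/Q).
C_ss = 0.09229·3.458/(0.09229 + 0.05387·3.883) = 0.319139/0.301467 = 1.05862 mol/L.

1.059 mol/L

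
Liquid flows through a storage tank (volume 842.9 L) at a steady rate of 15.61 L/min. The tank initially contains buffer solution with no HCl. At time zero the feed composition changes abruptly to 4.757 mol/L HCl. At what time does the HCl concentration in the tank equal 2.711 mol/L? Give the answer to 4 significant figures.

Species balance on the tank: V dC/dt = Q(C_in − C), so τ = V/Q = 53.9974 min.
C(t) = C_in + (C₀ − C_in) e^(−t/τ). Set C = 2.711 and solve for t:
e^(−t/τ) = (C − C_in)/(C₀ − C_in) = (2.711 − 4.757)/(0 − 4.757) = 0.430103
t = −τ ln(…) = 53.9974 × 0.843731 = 45.5593 min.

45.56 min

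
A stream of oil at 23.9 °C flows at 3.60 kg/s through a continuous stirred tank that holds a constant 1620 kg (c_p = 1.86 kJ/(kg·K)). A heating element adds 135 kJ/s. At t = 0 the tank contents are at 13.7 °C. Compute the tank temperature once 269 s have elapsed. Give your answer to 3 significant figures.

27.4 °C

First-law balance (no shaft work): M c_p dT/dt = ṁ c_p (T_in − T) + 135.
τ = M/ṁ = 450.00 s; T_ss = T_in + Q̇/(ṁ c_p) = 23.9 + 135/(3.60·1.86) = 44.061 °C.
This is linear first-order; T(t) = T_ss + (T₀ − T_ss) e^(−t/τ).
T(269) = 44.061 + (-30.361)·e^(−269/450.00) = 44.061 + (-30.361)·0.55003 = 27.362 °C.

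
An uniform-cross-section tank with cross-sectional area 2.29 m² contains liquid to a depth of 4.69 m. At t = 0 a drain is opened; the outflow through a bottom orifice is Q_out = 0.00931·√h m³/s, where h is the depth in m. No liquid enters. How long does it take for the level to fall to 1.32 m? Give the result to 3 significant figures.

A dh/dt = −Q_out = −0.00931 √h.
Separate and integrate: 2(√h − √h₀) = −(0.00931/A) t.
t = 2A(√h₀ − √h)/0.00931 = 2·2.29·(√4.69 − √1.32)/0.00931
  = 4.5800 × (2.1656 − 1.1489) / 0.00931 = 500.17 s.

500 s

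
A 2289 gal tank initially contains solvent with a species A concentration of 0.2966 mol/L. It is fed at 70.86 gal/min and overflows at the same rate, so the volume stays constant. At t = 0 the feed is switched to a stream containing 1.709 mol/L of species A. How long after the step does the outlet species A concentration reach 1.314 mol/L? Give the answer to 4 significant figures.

Species balance: V dC/dt = Q(C_in − C) ⇒ τ = V/Q = 32.3031 min.
C(t) = C_in + (C₀ − C_in) e^(−t/τ). Set C = 1.314 and solve for t:
e^(−t/τ) = (C − C_in)/(C₀ − C_in) = (1.314 − 1.709)/(0.2966 − 1.709) = 0.279666
t = −τ ln(…) = 32.3031 × 1.27416 = 41.1594 min.

41.16 min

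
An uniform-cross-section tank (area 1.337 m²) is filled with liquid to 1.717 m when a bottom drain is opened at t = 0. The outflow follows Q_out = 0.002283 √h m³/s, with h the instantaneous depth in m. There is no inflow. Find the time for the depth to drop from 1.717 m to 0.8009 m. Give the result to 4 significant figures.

486.6 s

A dh/dt = −Q_out = −0.002283 √h.
Separate and integrate: 2(√h − √h₀) = −(0.002283/A) t.
t = 2A(√h₀ − √h)/0.002283 = 2·1.337·(√1.717 − √0.8009)/0.002283
  = 2.67400 × (1.31034 − 0.894930) / 0.002283 = 486.559 s.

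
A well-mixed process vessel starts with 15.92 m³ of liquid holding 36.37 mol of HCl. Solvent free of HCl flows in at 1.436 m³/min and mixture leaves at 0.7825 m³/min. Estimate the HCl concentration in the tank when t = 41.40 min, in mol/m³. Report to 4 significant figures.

Total volume: dV/dt = Q_in − Q_out = 0.653500 m³/min, so V(t) = 15.92 + 0.653500 t and V(41.40) = 42.9749 m³.
No HCl enters, so dm/dt = −Q_out · (m/V).
dm/m = −Q_out dt/(V₀ + 0.653500 t); integrating gives ln(m/m₀) = −(Q_out/(Q_in−Q_out)) ln(V/V₀).
m = m₀ (V₀/V)^(Q_out/(Q_in−Q_out)) = 36.37 × (15.92/42.9749)^(1.19740) = 11.0749 mol.
C = m/V = 11.0749/42.9749 = 0.257706 mol/m³.

0.2577 mol/m³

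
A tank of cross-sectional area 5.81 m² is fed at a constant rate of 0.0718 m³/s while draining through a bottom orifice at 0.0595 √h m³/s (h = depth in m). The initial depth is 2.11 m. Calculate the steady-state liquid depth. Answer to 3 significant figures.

1.46 m

A dh/dt = Q_in − 0.0595 √h. Steady state requires inflow = outflow:
Q_in = 0.0595 √h_ss ⇒ √h_ss = 0.0718/0.0595 = 1.2067.
h_ss = 1.2067² = 1.4562 m. (Since h₀ = 2.11 m > h_ss, the level will fall toward this value.)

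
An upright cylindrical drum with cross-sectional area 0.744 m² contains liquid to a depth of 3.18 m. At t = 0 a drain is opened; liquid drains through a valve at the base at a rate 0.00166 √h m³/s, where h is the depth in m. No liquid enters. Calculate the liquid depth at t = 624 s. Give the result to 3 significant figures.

Accumulation of liquid (constant cross-section A): A dh/dt = −0.00166 √h.
Separate and integrate: 2(√h − √h₀) = −(0.00166/A) t.
√h = √3.18 − 0.00166·624/(2·0.744) = 1.7833 − 0.69613 = 1.0871.
h = 1.0871² = 1.1818 m.

1.18 m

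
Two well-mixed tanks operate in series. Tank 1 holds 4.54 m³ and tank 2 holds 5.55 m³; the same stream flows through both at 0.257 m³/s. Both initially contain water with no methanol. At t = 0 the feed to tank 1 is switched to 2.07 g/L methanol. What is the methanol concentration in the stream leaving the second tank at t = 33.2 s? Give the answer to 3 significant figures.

Time constants: τᵢ = Vᵢ/Q for each well-mixed tank.
τ₁ = 4.54/0.257 = 17.665 s; τ₂ = 5.55/0.257 = 21.595 s.
Tank 1: C₁ = C_in(1 − e^(−t/τ₁)). Tank 2 (τ₁ ≠ τ₂): C₂ = C_in[1 − (τ₁ e^(−t/τ₁) − τ₂ e^(−t/τ₂))/(τ₁ − τ₂)].
At t = 33.2: e^(−t/τ₁) = 0.15268, e^(−t/τ₂) = 0.21495.
C₂ = 2.07·[1 − (17.665·0.15268 − 21.595·0.21495)/(-3.9300)] = 2.07·0.50519 = 1.0457 g/L.

1.05 g/L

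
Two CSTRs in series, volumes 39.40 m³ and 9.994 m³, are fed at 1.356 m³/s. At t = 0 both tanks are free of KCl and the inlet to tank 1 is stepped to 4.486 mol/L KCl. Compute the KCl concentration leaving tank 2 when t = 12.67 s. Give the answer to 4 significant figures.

Each tank obeys Vᵢ dCᵢ/dt = Q(Cᵢ₋₁ − Cᵢ), so τᵢ = Vᵢ/Q.
τ₁ = 39.40/1.356 = 29.0560 s; τ₂ = 9.994/1.356 = 7.37021 s.
Solving the cascade with C₁(0)=C₂(0)=0 gives C₂(t) = C_in[1 − (τ₁ e^(−t/τ₁) − τ₂ e^(−t/τ₂))/(τ₁ − τ₂)].
At t = 12.67: e^(−t/τ₁) = 0.646583, e^(−t/τ₂) = 0.179230.
C₂ = 4.486·[1 − (29.0560·0.646583 − 7.37021·0.179230)/(21.6858)] = 4.486·0.194581 = 0.872892 mol/L.

0.8729 mol/L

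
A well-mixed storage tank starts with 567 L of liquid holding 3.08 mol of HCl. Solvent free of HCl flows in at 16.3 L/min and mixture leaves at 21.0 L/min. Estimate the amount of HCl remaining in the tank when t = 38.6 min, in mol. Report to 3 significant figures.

0.550 mol

Total volume: dV/dt = Q_in − Q_out = -4.7000 L/min, so V(t) = 567 − 4.7000 t and V(38.6) = 385.58 L.
Species balance (pure solvent in): dm/dt = −Q_out · m/V(t).
dm/m = −Q_out dt/(V₀ − 4.7000 t); integrating gives ln(m/m₀) = −(Q_out/(Q_in−Q_out)) ln(V/V₀).
m = m₀ (V₀/V)^(Q_out/(Q_in−Q_out)) = 3.08 × (567/385.58)^(-4.4681) = 0.54990 mol.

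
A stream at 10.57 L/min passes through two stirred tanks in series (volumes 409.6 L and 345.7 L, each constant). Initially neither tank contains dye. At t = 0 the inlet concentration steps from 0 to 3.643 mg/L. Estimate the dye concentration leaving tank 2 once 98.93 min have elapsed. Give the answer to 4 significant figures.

Species balance on tank i: dCᵢ/dt = (Cᵢ₋₁ − Cᵢ)/τᵢ with τᵢ = Vᵢ/Q.
τ₁ = 409.6/10.57 = 38.7512 min; τ₂ = 345.7/10.57 = 32.7058 min.
Solving the cascade with C₁(0)=C₂(0)=0 gives C₂(t) = C_in[1 − (τ₁ e^(−t/τ₁) − τ₂ e^(−t/τ₂))/(τ₁ − τ₂)].
At t = 98.93: e^(−t/τ₁) = 0.0778513, e^(−t/τ₂) = 0.0485652.
C₂ = 3.643·[1 − (38.7512·0.0778513 − 32.7058·0.0485652)/(6.04541)] = 3.643·0.763710 = 2.78220 mg/L.

2.782 mg/L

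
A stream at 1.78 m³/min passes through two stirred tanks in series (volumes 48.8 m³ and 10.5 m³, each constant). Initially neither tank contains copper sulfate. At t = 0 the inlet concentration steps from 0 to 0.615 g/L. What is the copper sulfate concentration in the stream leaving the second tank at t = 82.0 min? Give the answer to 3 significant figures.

Species balance on tank i: dCᵢ/dt = (Cᵢ₋₁ − Cᵢ)/τᵢ with τᵢ = Vᵢ/Q.
τ₁ = 48.8/1.78 = 27.416 min; τ₂ = 10.5/1.78 = 5.8989 min.
Tank 1: C₁ = C_in(1 − e^(−t/τ₁)). Tank 2 (τ₁ ≠ τ₂): C₂ = C_in[1 − (τ₁ e^(−t/τ₁) − τ₂ e^(−t/τ₂))/(τ₁ − τ₂)].
At t = 82.0: e^(−t/τ₁) = 0.050238, e^(−t/τ₂) = 9.1811e-07.
C₂ = 0.615·[1 − (27.416·0.050238 − 5.8989·9.1811e-07)/(21.517)] = 0.615·0.93599 = 0.57563 g/L.

0.576 g/L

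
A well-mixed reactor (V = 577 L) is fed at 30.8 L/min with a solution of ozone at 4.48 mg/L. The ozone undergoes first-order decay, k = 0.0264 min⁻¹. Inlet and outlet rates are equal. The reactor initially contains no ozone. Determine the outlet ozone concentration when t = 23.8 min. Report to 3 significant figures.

2.55 mg/L

V dC/dt = Q(C_in − C) − k V C.
This is linear with rate a = Q/V + k = 0.079780 min⁻¹.
C_ss = Q C_in/(Q + kV) = 2.9975 mg/L; C(t) = C_ss + (C₀ − C_ss) e^(−a t).
C(23.8) = 2.9975 + (-2.9975)·e^(−0.079780·23.8) = 2.9975 + (-2.9975)·0.14976 = 2.5486 mg/L.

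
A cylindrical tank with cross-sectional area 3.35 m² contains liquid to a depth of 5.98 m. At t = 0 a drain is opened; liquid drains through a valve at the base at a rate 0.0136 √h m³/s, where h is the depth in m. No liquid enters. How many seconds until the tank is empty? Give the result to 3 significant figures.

A dh/dt = −Q_out = −0.0136 √h.
This is separable: 2 d(√h)/dt = −0.0136/A, so √h = √h₀ − (0.0136/(2A)) t.
Set h = 0: 2√h₀ = (0.0136/A) t_empty ⇒ t_empty = 2A√h₀/0.0136.
t_empty = 2·3.35·√5.98/0.0136 = 6.7000·2.4454/0.0136 = 1204.7 s.

1200 s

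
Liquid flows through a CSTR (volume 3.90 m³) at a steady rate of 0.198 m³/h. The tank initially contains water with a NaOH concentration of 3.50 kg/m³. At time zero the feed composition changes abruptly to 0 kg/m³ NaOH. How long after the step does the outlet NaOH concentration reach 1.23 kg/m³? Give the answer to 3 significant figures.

20.6 h

Accumulation = in − out for the solute gives V dC/dt = Q(C_in − C), so τ = V/Q = 19.697 h.
C(t) = C_in + (C₀ − C_in) e^(−t/τ). Set C = 1.23 and solve for t:
e^(−t/τ) = (C − C_in)/(C₀ − C_in) = (1.23 − 0)/(3.50 − 0) = 0.35143
t = −τ ln(…) = 19.697 × 1.0457 = 20.598 h.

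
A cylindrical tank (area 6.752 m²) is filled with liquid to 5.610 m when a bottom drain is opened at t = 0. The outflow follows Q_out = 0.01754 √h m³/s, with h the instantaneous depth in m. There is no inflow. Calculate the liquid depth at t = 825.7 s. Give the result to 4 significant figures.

1.680 m

With no inflow, A dh/dt = −0.01754 √h.
Separate and integrate: 2(√h − √h₀) = −(0.01754/A) t.
√h = √5.610 − 0.01754·825.7/(2·6.752) = 2.36854 − 1.07248 = 1.29606.
h = 1.29606² = 1.67978 m.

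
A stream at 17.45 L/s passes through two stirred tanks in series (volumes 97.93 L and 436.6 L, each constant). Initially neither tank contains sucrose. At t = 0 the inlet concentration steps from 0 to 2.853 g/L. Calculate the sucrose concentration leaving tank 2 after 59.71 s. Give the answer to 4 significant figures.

Each tank obeys Vᵢ dCᵢ/dt = Q(Cᵢ₋₁ − Cᵢ), so τᵢ = Vᵢ/Q.
τ₁ = 97.93/17.45 = 5.61203 s; τ₂ = 436.6/17.45 = 25.0201 s.
Tank 1: C₁ = C_in(1 − e^(−t/τ₁)). Tank 2 (τ₁ ≠ τ₂): C₂ = C_in[1 − (τ₁ e^(−t/τ₁) − τ₂ e^(−t/τ₂))/(τ₁ − τ₂)].
At t = 59.71: e^(−t/τ₁) = 2.39478e-05, e^(−t/τ₂) = 0.0919523.
C₂ = 2.853·[1 − (5.61203·2.39478e-05 − 25.0201·0.0919523)/(-19.4080)] = 2.853·0.881466 = 2.51482 g/L.

2.515 g/L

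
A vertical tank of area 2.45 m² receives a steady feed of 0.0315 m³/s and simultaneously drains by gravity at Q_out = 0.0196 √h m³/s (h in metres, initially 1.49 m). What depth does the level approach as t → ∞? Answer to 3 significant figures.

2.58 m

Level balance: A dh/dt = 0.0315 − 0.0196 √h. Setting dh/dt = 0:
Q_in = 0.0196 √h_ss ⇒ √h_ss = 0.0315/0.0196 = 1.6071.
h_ss = 1.6071² = 2.5829 m. (Since h₀ = 1.49 m < h_ss, the level will rise toward this value.)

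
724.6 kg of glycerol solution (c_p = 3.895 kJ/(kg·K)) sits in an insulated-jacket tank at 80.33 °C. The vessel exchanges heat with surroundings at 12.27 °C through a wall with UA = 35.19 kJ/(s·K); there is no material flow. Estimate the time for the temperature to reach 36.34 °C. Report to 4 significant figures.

83.36 s

M c_p dT/dt = −UA(T − T_amb).
τ = M c_p/UA = 80.2022 s; T_ss = T_amb = 12.2700 °C.
T(t) = T_ss + (T₀ − T_ss)e^(−t/τ); set T = 36.34:
t = −τ ln[(T − T_ss)/(T₀ − T_ss)] = −80.2022 · ln(0.353659) = 83.3641 s.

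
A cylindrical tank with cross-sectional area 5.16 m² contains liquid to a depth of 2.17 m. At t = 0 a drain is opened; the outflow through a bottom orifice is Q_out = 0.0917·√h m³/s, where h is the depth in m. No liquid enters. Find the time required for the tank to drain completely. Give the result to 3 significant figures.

166 s

Mass balance (ρ constant): A dh/dt = −0.0917 √h.
∫ h^(−1/2) dh = −(0.0917/A) ∫ dt, giving 2√h = 2√h₀ − (0.0917/A) t.
Tank is empty when √h = 0: t_empty = 2A√h₀/0.0917.
t_empty = 2·5.16·√2.17/0.0917 = 10.320·1.4731/0.0917 = 165.78 s.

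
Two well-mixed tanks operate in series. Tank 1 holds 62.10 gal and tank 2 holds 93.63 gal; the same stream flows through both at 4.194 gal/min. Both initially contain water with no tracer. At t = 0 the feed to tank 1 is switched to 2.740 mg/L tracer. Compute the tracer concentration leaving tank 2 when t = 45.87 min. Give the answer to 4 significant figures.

1.941 mg/L

Each tank obeys Vᵢ dCᵢ/dt = Q(Cᵢ₋₁ − Cᵢ), so τᵢ = Vᵢ/Q.
τ₁ = 62.10/4.194 = 14.8069 min; τ₂ = 93.63/4.194 = 22.3247 min.
Solving the cascade with C₁(0)=C₂(0)=0 gives C₂(t) = C_in[1 − (τ₁ e^(−t/τ₁) − τ₂ e^(−t/τ₂))/(τ₁ − τ₂)].
At t = 45.87: e^(−t/τ₁) = 0.0451445, e^(−t/τ₂) = 0.128135.
C₂ = 2.740·[1 − (14.8069·0.0451445 − 22.3247·0.128135)/(-7.51788)] = 2.740·0.708411 = 1.94105 mg/L.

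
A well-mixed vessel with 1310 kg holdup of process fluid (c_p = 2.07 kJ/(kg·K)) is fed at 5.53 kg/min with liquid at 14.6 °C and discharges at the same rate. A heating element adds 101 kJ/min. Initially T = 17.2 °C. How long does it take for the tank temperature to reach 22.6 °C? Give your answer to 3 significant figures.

M c_p dT/dt = ṁ c_p (T_in − T) + Q̇.
τ = M/ṁ = 236.89 min; T_ss = T_in + Q̇/(ṁ c_p) = 23.423 °C.
T(t) = T_ss + (T₀ − T_ss) e^(−t/τ). Set T = 22.6:
e^(−t/τ) = (22.6 − 23.423)/(17.2 − 23.423) = 0.13228
t = −236.89 · ln(0.13228) = 479.19 min.

479 min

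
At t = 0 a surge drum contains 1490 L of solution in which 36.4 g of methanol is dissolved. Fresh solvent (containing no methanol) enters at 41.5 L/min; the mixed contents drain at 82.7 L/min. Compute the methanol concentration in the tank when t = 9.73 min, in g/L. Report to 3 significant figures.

Let m(t) be the amount of methanol. Volume: V(t) = V₀ + (Q_in − Q_out) t = 1490 − 41.200 t; V(9.73) = 1089.1 L.
No methanol enters, so dm/dt = −Q_out · (m/V).
Separate: dm/m = −Q_out dt/V(t) ⇒ ln(m/m₀) = −(Q_out/(Q_in−Q_out)) ln(V/V₀).
m = m₀ (V₀/V)^(Q_out/(Q_in−Q_out)) = 36.4 × (1490/1089.1)^(-2.0073) = 19.404 g.
C = m/V = 19.404/1089.1 = 0.017816 g/L.

0.0178 g/L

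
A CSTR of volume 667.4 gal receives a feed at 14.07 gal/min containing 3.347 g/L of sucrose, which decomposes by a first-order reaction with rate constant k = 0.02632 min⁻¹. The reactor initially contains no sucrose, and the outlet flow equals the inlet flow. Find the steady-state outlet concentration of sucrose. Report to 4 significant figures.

V dC/dt = Q(C_in − C) − k V C.
Steady state (dC/dt = 0): C_ss = Q C_in/(Q + kV) = C_in/(1 + kV/Q).
C_ss = 14.07·3.347/(14.07 + 0.02632·667.4) = 47.0923/31.6360 = 1.48857 g/L.

1.489 g/L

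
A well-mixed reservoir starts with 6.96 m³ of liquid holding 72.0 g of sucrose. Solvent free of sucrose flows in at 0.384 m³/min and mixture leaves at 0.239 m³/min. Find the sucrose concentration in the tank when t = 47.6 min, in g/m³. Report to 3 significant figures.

Total volume: dV/dt = Q_in − Q_out = 0.14500 m³/min, so V(t) = 6.96 + 0.14500 t and V(47.6) = 13.862 m³.
No sucrose enters, so dm/dt = −Q_out · (m/V).
Separate: dm/m = −Q_out dt/V(t) ⇒ ln(m/m₀) = −(Q_out/(Q_in−Q_out)) ln(V/V₀).
m = m₀ (V₀/V)^(Q_out/(Q_in−Q_out)) = 72.0 × (6.96/13.862)^(1.6483) = 23.128 g.
C = m/V = 23.128/13.862 = 1.6685 g/m³.

1.67 g/m³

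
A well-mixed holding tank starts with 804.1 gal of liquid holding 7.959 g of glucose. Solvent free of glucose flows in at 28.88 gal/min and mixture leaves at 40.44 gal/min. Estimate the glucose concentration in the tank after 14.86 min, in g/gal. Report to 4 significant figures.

0.005430 g/gal

Let m(t) be the amount of glucose. Volume: V(t) = V₀ + (Q_in − Q_out) t = 804.1 − 11.5600 t; V(14.86) = 632.318 gal.
Solute balance: dm/dt = 0 − Q_out C = −Q_out m/V(t).
dm/m = −Q_out dt/(V₀ − 11.5600 t); integrating gives ln(m/m₀) = −(Q_out/(Q_in−Q_out)) ln(V/V₀).
m = m₀ (V₀/V)^(Q_out/(Q_in−Q_out)) = 7.959 × (804.1/632.318)^(-3.49827) = 3.43344 g.
C = m/V = 3.43344/632.318 = 0.00542992 g/gal.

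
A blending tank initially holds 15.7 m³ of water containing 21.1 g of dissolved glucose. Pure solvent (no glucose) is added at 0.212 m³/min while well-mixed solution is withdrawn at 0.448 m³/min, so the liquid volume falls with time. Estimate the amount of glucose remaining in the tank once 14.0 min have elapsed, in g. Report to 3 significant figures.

Total volume: dV/dt = Q_in − Q_out = -0.23600 m³/min, so V(t) = 15.7 − 0.23600 t and V(14.0) = 12.396 m³.
No glucose enters, so dm/dt = −Q_out · (m/V).
Separate: dm/m = −Q_out dt/V(t) ⇒ ln(m/m₀) = −(Q_out/(Q_in−Q_out)) ln(V/V₀).
m = m₀ (V₀/V)^(Q_out/(Q_in−Q_out)) = 21.1 × (15.7/12.396)^(-1.8983) = 13.474 g.

13.5 g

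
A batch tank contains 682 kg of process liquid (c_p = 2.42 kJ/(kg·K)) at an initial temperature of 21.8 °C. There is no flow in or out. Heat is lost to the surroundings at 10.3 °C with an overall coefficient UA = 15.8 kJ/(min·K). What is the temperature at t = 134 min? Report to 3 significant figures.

13.5 °C

M c_p dT/dt = −UA(T − T_amb).
dT/dt = (T_ss − T)/τ with T_ss = T_amb = 10.300 °C, τ = M c_p/UA = 682·2.42/15.8 = 104.46 min.
Solution: T(t) = T_ss + (T₀ − T_ss) e^(−t/τ).
T(134) = 10.300 + (11.500)·0.27726 = 13.488 °C.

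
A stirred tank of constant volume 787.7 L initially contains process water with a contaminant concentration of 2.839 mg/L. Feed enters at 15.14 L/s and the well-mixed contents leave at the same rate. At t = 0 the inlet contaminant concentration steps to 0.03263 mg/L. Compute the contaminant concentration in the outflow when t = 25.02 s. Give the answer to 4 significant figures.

Mass balance on the solute (V constant): V dC/dt = Q(C_in − C).
So dC/dt = (C_in − C)/τ with τ = V/Q = 787.7/15.14 = 52.0277 s.
Integrating: C(t) = C_in + (C₀ − C_in) e^(−t/τ).
C(25.02) = 0.03263 + (2.839 − 0.03263)·e^(−25.02/52.0277) = 0.03263 + (2.80637)·0.618228 = 1.76761 mg/L.

1.768 mg/L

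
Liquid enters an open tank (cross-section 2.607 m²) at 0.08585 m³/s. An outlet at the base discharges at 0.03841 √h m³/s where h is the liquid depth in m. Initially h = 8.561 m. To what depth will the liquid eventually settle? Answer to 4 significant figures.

4.996 m

A dh/dt = Q_in − 0.03841 √h. Steady state requires inflow = outflow:
Q_in = 0.03841 √h_ss ⇒ √h_ss = 0.08585/0.03841 = 2.23510.
h_ss = 2.23510² = 4.99565 m. (Since h₀ = 8.561 m > h_ss, the level will fall toward this value.)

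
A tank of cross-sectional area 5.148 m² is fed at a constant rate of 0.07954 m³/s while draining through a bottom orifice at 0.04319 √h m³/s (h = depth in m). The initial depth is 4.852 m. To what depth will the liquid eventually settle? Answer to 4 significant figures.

Volume balance on the tank: A dh/dt = Q_in − 0.04319 √h. At steady state dh/dt = 0:
Q_in = 0.04319 √h_ss ⇒ √h_ss = 0.07954/0.04319 = 1.84163.
h_ss = 1.84163² = 3.39160 m. (Since h₀ = 4.852 m > h_ss, the level will fall toward this value.)

3.392 m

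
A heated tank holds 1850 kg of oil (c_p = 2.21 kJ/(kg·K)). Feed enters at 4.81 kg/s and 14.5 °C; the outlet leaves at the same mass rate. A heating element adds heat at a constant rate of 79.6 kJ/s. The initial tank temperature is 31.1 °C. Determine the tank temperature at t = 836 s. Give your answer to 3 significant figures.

Energy balance: M c_p dT/dt = ṁ c_p (T_in − T) + 79.6.
Rearrange: dT/dt = (T_ss − T)/τ with τ = M/ṁ = 384.62 s and T_ss = T_in + Q̇/(ṁ c_p) = 21.988 °C.
This is linear first-order; T(t) = T_ss + (T₀ − T_ss) e^(−t/τ).
T(836) = 21.988 + (9.1118)·e^(−836/384.62) = 21.988 + (9.1118)·0.11377 = 23.025 °C.

23.0 °C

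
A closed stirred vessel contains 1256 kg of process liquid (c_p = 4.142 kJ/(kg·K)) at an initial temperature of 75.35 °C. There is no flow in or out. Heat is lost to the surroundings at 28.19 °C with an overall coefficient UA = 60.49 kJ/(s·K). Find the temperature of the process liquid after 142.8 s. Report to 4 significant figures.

Unsteady energy balance on the tank contents: M c_p dT/dt = −UA(T − T_amb).
dT/dt = (T_ss − T)/τ with T_ss = T_amb = 28.1900 °C, τ = M c_p/UA = 1256·4.142/60.49 = 86.0035 s.
Integrating: T(t) = T_ss + (T₀ − T_ss) e^(−t/τ).
T(142.8) = 28.1900 + (47.1600)·0.190063 = 37.1534 °C.

37.15 °C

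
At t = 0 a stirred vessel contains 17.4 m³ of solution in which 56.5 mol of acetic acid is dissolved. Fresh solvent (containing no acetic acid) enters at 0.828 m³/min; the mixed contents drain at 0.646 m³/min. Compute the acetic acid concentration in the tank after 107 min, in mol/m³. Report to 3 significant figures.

0.107 mol/m³

Let m(t) be the amount of acetic acid. Volume: V(t) = V₀ + (Q_in − Q_out) t = 17.4 + 0.18200 t; V(107) = 36.874 m³.
No acetic acid enters, so dm/dt = −Q_out · (m/V).
Separate: dm/m = −Q_out dt/V(t) ⇒ ln(m/m₀) = −(Q_out/(Q_in−Q_out)) ln(V/V₀).
m = m₀ (V₀/V)^(Q_out/(Q_in−Q_out)) = 56.5 × (17.4/36.874)^(3.5495) = 3.9293 mol.
C = m/V = 3.9293/36.874 = 0.10656 mol/m³.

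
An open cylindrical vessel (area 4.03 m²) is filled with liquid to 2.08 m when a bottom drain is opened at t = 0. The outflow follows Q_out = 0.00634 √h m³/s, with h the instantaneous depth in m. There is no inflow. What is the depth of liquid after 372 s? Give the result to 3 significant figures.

1.32 m

With no inflow, A dh/dt = −0.00634 √h.
Separate and integrate: 2(√h − √h₀) = −(0.00634/A) t.
√h = √2.08 − 0.00634·372/(2·4.03) = 1.4422 − 0.29262 = 1.1496.
h = 1.1496² = 1.3216 m.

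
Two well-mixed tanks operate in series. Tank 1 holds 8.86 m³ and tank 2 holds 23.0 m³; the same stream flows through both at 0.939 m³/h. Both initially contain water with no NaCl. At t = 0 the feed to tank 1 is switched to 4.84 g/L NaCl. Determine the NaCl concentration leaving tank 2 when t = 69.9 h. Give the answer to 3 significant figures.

Time constants: τᵢ = Vᵢ/Q for each well-mixed tank.
τ₁ = 8.86/0.939 = 9.4356 h; τ₂ = 23.0/0.939 = 24.494 h.
Solving the cascade with C₁(0)=C₂(0)=0 gives C₂(t) = C_in[1 − (τ₁ e^(−t/τ₁) − τ₂ e^(−t/τ₂))/(τ₁ − τ₂)].
At t = 69.9: e^(−t/τ₁) = 0.00060630, e^(−t/τ₂) = 0.057628.
C₂ = 4.84·[1 − (9.4356·0.00060630 − 24.494·0.057628)/(-15.059)] = 4.84·0.90664 = 4.3881 g/L.

4.39 g/L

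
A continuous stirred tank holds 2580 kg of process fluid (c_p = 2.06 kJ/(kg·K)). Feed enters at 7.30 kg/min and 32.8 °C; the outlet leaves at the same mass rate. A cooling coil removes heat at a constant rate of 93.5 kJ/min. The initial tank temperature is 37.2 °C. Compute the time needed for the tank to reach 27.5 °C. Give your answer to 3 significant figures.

865 min

M c_p dT/dt = ṁ c_p (T_in − T) − Q̇.
τ = M/ṁ = 353.42 min; T_ss = T_in − Q̇/(ṁ c_p) = 26.582 °C.
T(t) = T_ss + (T₀ − T_ss) e^(−t/τ). Set T = 27.5:
e^(−t/τ) = (27.5 − 26.582)/(37.2 − 26.582) = 0.086421
t = −353.42 · ln(0.086421) = 865.37 min.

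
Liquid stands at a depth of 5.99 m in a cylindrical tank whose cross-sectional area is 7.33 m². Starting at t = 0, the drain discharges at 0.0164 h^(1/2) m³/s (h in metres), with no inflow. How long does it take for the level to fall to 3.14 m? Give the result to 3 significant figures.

604 s

A dh/dt = −Q_out = −0.0164 √h.
∫ h^(−1/2) dh = −(0.0164/A) ∫ dt, giving 2√h = 2√h₀ − (0.0164/A) t.
t = 2A(√h₀ − √h)/0.0164 = 2·7.33·(√5.99 − √3.14)/0.0164
  = 14.660 × (2.4474 − 1.7720) / 0.0164 = 603.78 s.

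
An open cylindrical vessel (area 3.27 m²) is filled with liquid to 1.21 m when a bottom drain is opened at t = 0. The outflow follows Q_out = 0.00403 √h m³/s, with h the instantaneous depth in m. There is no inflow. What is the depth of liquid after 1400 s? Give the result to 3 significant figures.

A dh/dt = −Q_out = −0.00403 √h.
Separate and integrate: 2(√h − √h₀) = −(0.00403/A) t.
√h = √1.21 − 0.00403·1400/(2·3.27) = 1.1000 − 0.86269 = 0.23731.
h = 0.23731² = 0.056315 m.

0.0563 m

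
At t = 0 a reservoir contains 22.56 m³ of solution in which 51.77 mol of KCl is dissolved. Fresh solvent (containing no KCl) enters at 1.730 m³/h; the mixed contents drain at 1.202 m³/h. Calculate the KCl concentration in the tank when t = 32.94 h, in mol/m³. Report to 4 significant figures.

0.3528 mol/m³

Let m(t) be the amount of KCl. Volume: V(t) = V₀ + (Q_in − Q_out) t = 22.56 + 0.528000 t; V(32.94) = 39.9523 m³.
Species balance (pure solvent in): dm/dt = −Q_out · m/V(t).
Separate: dm/m = −Q_out dt/V(t) ⇒ ln(m/m₀) = −(Q_out/(Q_in−Q_out)) ln(V/V₀).
m = m₀ (V₀/V)^(Q_out/(Q_in−Q_out)) = 51.77 × (22.56/39.9523)^(2.27652) = 14.0942 mol.
C = m/V = 14.0942/39.9523 = 0.352776 mol/m³.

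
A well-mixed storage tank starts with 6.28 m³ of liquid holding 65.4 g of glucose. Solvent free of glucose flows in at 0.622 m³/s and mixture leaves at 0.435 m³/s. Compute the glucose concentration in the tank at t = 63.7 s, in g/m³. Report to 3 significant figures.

Let m(t) be the amount of glucose. Volume: V(t) = V₀ + (Q_in − Q_out) t = 6.28 + 0.18700 t; V(63.7) = 18.192 m³.
Solute balance: dm/dt = 0 − Q_out C = −Q_out m/V(t).
dm/m = −Q_out dt/(V₀ + 0.18700 t); integrating gives ln(m/m₀) = −(Q_out/(Q_in−Q_out)) ln(V/V₀).
m = m₀ (V₀/V)^(Q_out/(Q_in−Q_out)) = 65.4 × (6.28/18.192)^(2.3262) = 5.5089 g.
C = m/V = 5.5089/18.192 = 0.30282 g/m³.

0.303 g/m³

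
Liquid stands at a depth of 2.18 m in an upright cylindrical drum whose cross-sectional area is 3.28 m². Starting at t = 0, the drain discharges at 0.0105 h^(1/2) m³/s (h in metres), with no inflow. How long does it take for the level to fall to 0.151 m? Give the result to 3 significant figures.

680 s

Unsteady balance on liquid volume: A dh/dt = −0.0105 √h.
Separate and integrate: 2(√h − √h₀) = −(0.0105/A) t.
t = 2A(√h₀ − √h)/0.0105 = 2·3.28·(√2.18 − √0.151)/0.0105
  = 6.5600 × (1.4765 − 0.38859) / 0.0105 = 679.68 s.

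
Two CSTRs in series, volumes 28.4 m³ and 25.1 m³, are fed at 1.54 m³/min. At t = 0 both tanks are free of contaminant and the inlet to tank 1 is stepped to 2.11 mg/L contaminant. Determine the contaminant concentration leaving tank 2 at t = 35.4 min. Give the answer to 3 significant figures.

Each tank obeys Vᵢ dCᵢ/dt = Q(Cᵢ₋₁ − Cᵢ), so τᵢ = Vᵢ/Q.
τ₁ = 28.4/1.54 = 18.442 min; τ₂ = 25.1/1.54 = 16.299 min.
Solving the cascade with C₁(0)=C₂(0)=0 gives C₂(t) = C_in[1 − (τ₁ e^(−t/τ₁) − τ₂ e^(−t/τ₂))/(τ₁ − τ₂)].
At t = 35.4: e^(−t/τ₁) = 0.14667, e^(−t/τ₂) = 0.11395.
C₂ = 2.11·[1 − (18.442·0.14667 − 16.299·0.11395)/(2.1429)] = 2.11·0.60451 = 1.2755 mg/L.

1.28 mg/L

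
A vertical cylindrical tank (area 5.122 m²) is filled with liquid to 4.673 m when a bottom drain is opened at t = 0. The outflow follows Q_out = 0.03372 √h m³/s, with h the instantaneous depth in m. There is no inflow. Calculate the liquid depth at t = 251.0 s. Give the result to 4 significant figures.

With no inflow, A dh/dt = −0.03372 √h.
This is separable: 2 d(√h)/dt = −0.03372/A, so √h = √h₀ − (0.03372/(2A)) t.
√h = √4.673 − 0.03372·251.0/(2·5.122) = 2.16171 − 0.826212 = 1.33550.
h = 1.33550² = 1.78356 m.

1.784 m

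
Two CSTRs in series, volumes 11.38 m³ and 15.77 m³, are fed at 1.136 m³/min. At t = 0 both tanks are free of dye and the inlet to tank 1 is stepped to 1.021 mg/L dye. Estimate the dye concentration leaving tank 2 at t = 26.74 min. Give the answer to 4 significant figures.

0.6700 mg/L

Time constants: τᵢ = Vᵢ/Q for each well-mixed tank.
τ₁ = 11.38/1.136 = 10.0176 min; τ₂ = 15.77/1.136 = 13.8820 min.
Tank 1: C₁ = C_in(1 − e^(−t/τ₁)). Tank 2 (τ₁ ≠ τ₂): C₂ = C_in[1 − (τ₁ e^(−t/τ₁) − τ₂ e^(−t/τ₂))/(τ₁ − τ₂)].
At t = 26.74: e^(−t/τ₁) = 0.0693007, e^(−t/τ₂) = 0.145697.
C₂ = 1.021·[1 − (10.0176·0.0693007 − 13.8820·0.145697)/(-3.86444)] = 1.021·0.656266 = 0.670048 mg/L.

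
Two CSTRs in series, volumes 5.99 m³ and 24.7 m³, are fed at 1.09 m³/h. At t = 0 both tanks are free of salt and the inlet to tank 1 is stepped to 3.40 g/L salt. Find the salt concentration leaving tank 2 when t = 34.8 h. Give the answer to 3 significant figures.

2.44 g/L

Each tank obeys Vᵢ dCᵢ/dt = Q(Cᵢ₋₁ − Cᵢ), so τᵢ = Vᵢ/Q.
τ₁ = 5.99/1.09 = 5.4954 h; τ₂ = 24.7/1.09 = 22.661 h.
Solving the cascade with C₁(0)=C₂(0)=0 gives C₂(t) = C_in[1 − (τ₁ e^(−t/τ₁) − τ₂ e^(−t/τ₂))/(τ₁ − τ₂)].
At t = 34.8: e^(−t/τ₁) = 0.0017775, e^(−t/τ₂) = 0.21530.
C₂ = 3.40·[1 − (5.4954·0.0017775 − 22.661·0.21530)/(-17.165)] = 3.40·0.71634 = 2.4355 g/L.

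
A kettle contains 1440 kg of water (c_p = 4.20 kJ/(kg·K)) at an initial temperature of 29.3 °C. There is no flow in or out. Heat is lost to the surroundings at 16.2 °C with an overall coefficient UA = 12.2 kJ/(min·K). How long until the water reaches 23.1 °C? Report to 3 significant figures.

Unsteady energy balance on the tank contents: M c_p dT/dt = −UA(T − T_amb).
τ = M c_p/UA = 495.74 min; T_ss = T_amb = 16.200 °C.
T(t) = T_ss + (T₀ − T_ss)e^(−t/τ); set T = 23.1:
t = −τ ln[(T − T_ss)/(T₀ − T_ss)] = −495.74 · ln(0.52672) = 317.81 min.

318 min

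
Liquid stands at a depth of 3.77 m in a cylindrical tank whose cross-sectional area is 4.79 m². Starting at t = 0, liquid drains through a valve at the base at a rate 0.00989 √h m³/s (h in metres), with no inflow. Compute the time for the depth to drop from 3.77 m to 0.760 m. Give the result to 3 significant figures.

With no inflow, A dh/dt = −0.00989 √h.
This is separable: 2 d(√h)/dt = −0.00989/A, so √h = √h₀ − (0.00989/(2A)) t.
t = 2A(√h₀ − √h)/0.00989 = 2·4.79·(√3.77 − √0.760)/0.00989
  = 9.5800 × (1.9416 − 0.87178) / 0.00989 = 1036.3 s.

1040 s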